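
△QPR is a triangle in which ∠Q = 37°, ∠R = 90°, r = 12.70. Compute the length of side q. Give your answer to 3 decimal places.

7.643

The third angle is ∠P = 180° − ∠R − ∠Q = 53.00°.
Law of sines: q = r·sin Q/sin R ≈ 7.6431.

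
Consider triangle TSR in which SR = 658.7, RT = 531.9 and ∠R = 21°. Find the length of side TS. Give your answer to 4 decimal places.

250.2401

By the law of cosines, TS² = SR² + RT² − 2·SR·RT·cos R = 62620, so TS ≈ 250.24.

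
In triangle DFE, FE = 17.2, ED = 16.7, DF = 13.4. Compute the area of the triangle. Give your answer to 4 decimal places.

area ≈ 104.2437

Semiperimeter s = (17.2 + 16.7 + 13.4)/2 = 23.65.
Heron's formula: area = √(23.65·6.45·6.95·10.25) ≈ 104.24.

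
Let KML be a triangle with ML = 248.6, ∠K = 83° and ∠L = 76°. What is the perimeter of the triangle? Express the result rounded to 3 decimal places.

The third angle is ∠M = 180° − ∠L − ∠K = 21.00°.
Law of sines: LK = ML·sin M/sin K ≈ 89.759.
Law of sines: KM = ML·sin L/sin K ≈ 243.03.
Semiperimeter s = (248.6+89.759+243.03)/2 = 290.69.
Perimeter = 248.6 + 89.759 + 243.03 = 581.39.

perimeter ≈ 581.386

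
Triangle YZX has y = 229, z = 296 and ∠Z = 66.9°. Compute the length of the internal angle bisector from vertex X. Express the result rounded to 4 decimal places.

t_X ≈ 214.4136

Law of sines: sin Y = y·sin Z/z ≈ 0.71162.
Since z ≥ y, only the acute value applies: ∠Y ≈ 45.37°.
Then ∠X = 180° − ∠Z − ∠Y ≈ 67.73°.
Law of sines gives x = z·sin X/sin Z ≈ 297.8.
The bisector from X has length 2·y·z·cos(∠X/2)/(y+z) ≈ 214.41.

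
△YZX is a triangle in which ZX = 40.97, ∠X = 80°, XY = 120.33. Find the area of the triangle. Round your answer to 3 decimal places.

2427.512

Area = ½·ZX·XY·sin X ≈ 2427.5.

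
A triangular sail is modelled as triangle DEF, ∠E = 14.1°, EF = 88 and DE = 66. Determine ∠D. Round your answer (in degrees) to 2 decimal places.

By the law of cosines, FD² = DE² + EF² − 2·DE·EF·cos E = 833.97, so FD ≈ 28.878.
Law of cosines again: cos D = (FD² + DE² − EF²)/(2·FD·DE) ≈ -0.67001, so ∠D ≈ 132.07°.

132.07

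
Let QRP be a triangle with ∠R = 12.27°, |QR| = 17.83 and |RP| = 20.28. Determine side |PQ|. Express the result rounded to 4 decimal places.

4.7458

By the law of cosines, |PQ|² = |QR|² + |RP|² − 2·|QR|·|RP|·cos R = 22.522, so |PQ| ≈ 4.7458.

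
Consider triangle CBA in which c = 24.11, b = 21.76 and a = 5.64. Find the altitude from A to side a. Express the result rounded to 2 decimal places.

Semiperimeter s = (24.11 + 21.76 + 5.64)/2 = 25.755.
Heron's formula: area = √(25.755·1.645·3.995·20.115) ≈ 58.349.
The altitude from A has length 2·area/a ≈ 20.691.

20.69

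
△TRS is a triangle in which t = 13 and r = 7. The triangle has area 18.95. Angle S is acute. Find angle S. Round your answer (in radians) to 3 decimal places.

From area = ½·t·r·sin S, we get sin S = 2·area/(t·r) ≈ 0.41648.
Taking the acute solution, ∠S ≈ 0.430 rad.

0.430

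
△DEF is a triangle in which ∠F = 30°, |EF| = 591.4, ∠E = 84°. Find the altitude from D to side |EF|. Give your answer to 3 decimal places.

The third angle is ∠D = 180° − ∠E − ∠F = 66.00°.
Law of sines: |FD| = |EF|·sin E/sin D ≈ 643.82.
Law of sines: |DE| = |EF|·sin F/sin D ≈ 323.68.
Area = ½·|EF|·|FD|·sin F ≈ 95189.
The altitude from D has length 2·area/|EF| ≈ 321.91.

h_D ≈ 321.911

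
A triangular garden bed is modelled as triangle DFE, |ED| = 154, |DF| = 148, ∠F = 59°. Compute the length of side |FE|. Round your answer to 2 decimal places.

163.53

Law of sines: sin E = |DF|·sin F/|ED| ≈ 0.82377.
Since |ED| ≥ |DF|, only the acute value applies: ∠E ≈ 55.46°.
Then ∠D = 180° − ∠F − ∠E ≈ 65.54°.
Law of sines gives |FE| = |ED|·sin D/sin F ≈ 163.53.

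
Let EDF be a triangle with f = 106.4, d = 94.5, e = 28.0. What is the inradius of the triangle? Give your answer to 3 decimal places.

Semiperimeter s = (28 + 94.5 + 106.4)/2 = 114.45.
Heron's formula: area = √(114.45·86.45·19.95·8.05) ≈ 1260.5.
Inradius = area/s = 1260.5/114.45 ≈ 11.014.

11.014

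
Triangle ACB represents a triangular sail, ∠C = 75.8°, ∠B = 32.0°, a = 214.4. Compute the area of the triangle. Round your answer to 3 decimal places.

12400.998

The third angle is ∠A = 180° − ∠C − ∠B = 72.20°.
Law of sines: c = a·sin C/sin A ≈ 218.3.
Law of sines: b = a·sin B/sin A ≈ 119.33.
Area = ½·a·c·sin B ≈ 12401.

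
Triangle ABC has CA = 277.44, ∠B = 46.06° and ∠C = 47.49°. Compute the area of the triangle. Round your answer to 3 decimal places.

The third angle is ∠A = 180° − ∠B − ∠C = 86.45°.
Law of sines: BC = CA·sin A/sin B ≈ 384.56.
Law of sines: AB = CA·sin C/sin B ≈ 284.03.
Area = ½·CA·BC·sin C ≈ 39324.

39324.445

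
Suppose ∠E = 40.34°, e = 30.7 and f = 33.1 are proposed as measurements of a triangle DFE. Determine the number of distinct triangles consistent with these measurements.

f·sin E = 33.1·sin(40.34°) ≈ 21.43.
Since f sin E < e < f (21.43 < 30.7 < 33.1), two triangles exist.

2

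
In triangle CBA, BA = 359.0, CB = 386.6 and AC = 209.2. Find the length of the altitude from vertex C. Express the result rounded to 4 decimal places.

h_C ≈ 206.6926

Semiperimeter s = (359 + 209.2 + 386.6)/2 = 477.4.
Heron's formula: area = √(477.4·118.4·268.2·90.8) ≈ 37101.
The altitude from C has length 2·area/BA ≈ 206.69.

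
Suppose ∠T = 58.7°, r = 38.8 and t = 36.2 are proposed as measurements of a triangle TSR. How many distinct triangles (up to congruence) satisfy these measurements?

r·sin T = 38.8·sin(58.7°) ≈ 33.15.
Since r sin T < t < r (33.15 < 36.2 < 38.8), two triangles exist.

2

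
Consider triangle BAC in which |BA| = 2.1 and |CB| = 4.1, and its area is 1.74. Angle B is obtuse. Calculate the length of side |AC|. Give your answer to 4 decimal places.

6.0804

From area = ½·|CB|·|BA|·sin B, we get sin B = 2·area/(|CB|·|BA|) ≈ 0.40418.
Taking the obtuse solution, ∠B ≈ 156.16°.
Law of cosines then gives |AC| ≈ 6.0804.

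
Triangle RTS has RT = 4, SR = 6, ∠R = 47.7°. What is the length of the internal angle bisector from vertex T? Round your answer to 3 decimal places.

t_T ≈ 2.962

By the law of cosines, TS² = SR² + RT² − 2·SR·RT·cos R = 19.695, so TS ≈ 4.4379.
Law of cosines again: cos T = (RT² + TS² − SR²)/(2·RT·TS) ≈ -0.00858, so ∠T ≈ 90.49°.
The bisector from T has length 2·RT·TS·cos(∠T/2)/(RT+TS) ≈ 2.9624.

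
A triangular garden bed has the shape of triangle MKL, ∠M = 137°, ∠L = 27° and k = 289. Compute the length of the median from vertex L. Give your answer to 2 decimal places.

490.69

The third angle is ∠K = 180° − ∠L − ∠M = 16.00°.
Law of sines: m = k·sin M/sin K ≈ 715.06.
Law of sines: l = k·sin L/sin K ≈ 476.
Median from L: ½√(2·m² + 2·k² − l²) ≈ 490.69.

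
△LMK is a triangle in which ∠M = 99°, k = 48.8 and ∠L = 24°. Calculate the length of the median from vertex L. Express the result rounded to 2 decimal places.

The third angle is ∠K = 180° − ∠L − ∠M = 57.00°.
Law of sines: l = k·sin L/sin K ≈ 23.667.
Law of sines: m = k·sin M/sin K ≈ 57.471.
Median from L: ½√(2·m² + 2·k² − l²) ≈ 51.982.

m_L ≈ 51.98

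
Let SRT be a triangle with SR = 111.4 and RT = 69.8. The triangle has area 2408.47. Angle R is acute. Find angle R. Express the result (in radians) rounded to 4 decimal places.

From area = ½·SR·RT·sin R, we get sin R = 2·area/(SR·RT) ≈ 0.61948.
Taking the acute solution, ∠R ≈ 0.668 rad.

∠R ≈ 0.6681 rad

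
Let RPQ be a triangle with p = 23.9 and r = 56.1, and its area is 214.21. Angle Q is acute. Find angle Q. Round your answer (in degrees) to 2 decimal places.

From area = ½·r·p·sin Q, we get sin Q = 2·area/(r·p) ≈ 0.31953.
Taking the acute solution, ∠Q ≈ 18.63°.

18.63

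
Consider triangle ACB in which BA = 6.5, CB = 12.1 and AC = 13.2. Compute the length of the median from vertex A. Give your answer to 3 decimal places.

8.464

Median from A: ½√(2·BA² + 2·AC² − CB²) ≈ 8.4642.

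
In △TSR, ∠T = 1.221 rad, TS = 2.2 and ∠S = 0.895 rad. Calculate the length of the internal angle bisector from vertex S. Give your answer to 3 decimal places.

The third angle is ∠R = π − ∠T − ∠S = 1.026 rad.
Law of sines: SR = TS·sin T/sin R ≈ 2.4172.
Law of sines: RT = TS·sin S/sin R ≈ 2.0075.
The bisector from S has length 2·TS·SR·cos(∠S/2)/(TS+SR) ≈ 2.0767.

t_S ≈ 2.077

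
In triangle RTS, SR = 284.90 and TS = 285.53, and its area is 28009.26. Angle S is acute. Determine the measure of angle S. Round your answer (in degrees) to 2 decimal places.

From area = ½·TS·SR·sin S, we get sin S = 2·area/(TS·SR) ≈ 0.68863.
Taking the acute solution, ∠S ≈ 43.52°.

43.52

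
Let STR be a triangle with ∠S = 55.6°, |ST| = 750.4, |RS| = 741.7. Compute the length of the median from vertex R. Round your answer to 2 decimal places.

613.55

By the law of cosines, |TR|² = |RS|² + |ST|² − 2·|RS|·|ST|·cos S = 4.8433e+05, so |TR| ≈ 695.94.
Median from R: ½√(2·|TR|² + 2·|RS|² − |ST|²) ≈ 613.55.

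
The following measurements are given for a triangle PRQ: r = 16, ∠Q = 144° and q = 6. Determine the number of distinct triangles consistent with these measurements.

r·sin Q = 16·sin(144°) ≈ 9.405.
Since ∠Q is not acute, a triangle exists only if q > r; here q ≤ r, so there is no triangle.

0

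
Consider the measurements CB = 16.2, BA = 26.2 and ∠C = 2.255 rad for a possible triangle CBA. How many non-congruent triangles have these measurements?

CB·sin C = 16.2·sin(2.255 rad) ≈ 12.55.
Since ∠C is not acute, a triangle exists only if BA > CB; here BA > CB, so there is exactly one triangle.

1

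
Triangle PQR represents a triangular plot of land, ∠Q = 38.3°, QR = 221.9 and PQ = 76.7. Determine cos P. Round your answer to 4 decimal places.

cos P ≈ -0.5781

By the law of cosines, RP² = PQ² + QR² − 2·PQ·QR·cos Q = 28409, so RP ≈ 168.55.
Law of cosines again: cos P = (RP² + PQ² − QR²)/(2·RP·PQ) ≈ -0.57812, so ∠P ≈ 125.32°.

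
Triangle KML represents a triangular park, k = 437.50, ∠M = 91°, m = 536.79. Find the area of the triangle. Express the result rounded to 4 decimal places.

area ≈ 66377.1037

Law of sines: sin K = k·sin M/m ≈ 0.81491.
Since m ≥ k, only the acute value applies: ∠K ≈ 54.58°.
Then ∠L = 180° − ∠M − ∠K ≈ 34.42°.
Law of sines gives l = m·sin L/sin M ≈ 303.48.
Area = ½·m·k·sin L ≈ 66377.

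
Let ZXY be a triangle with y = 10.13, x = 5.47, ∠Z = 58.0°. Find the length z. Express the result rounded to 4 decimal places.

8.5913

By the law of cosines, z² = x² + y² − 2·x·y·cos Z = 73.811, so z ≈ 8.5913.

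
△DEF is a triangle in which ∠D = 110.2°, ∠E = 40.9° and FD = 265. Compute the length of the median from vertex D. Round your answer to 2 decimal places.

m_D ≈ 134.80

The third angle is ∠F = 180° − ∠D − ∠E = 28.90°.
Law of sines: EF = FD·sin D/sin E ≈ 379.85.
Law of sines: DE = FD·sin F/sin E ≈ 195.6.
Median from D: ½√(2·FD² + 2·DE² − EF²) ≈ 134.8.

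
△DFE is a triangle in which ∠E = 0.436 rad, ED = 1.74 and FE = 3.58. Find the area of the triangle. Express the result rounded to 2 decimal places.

Area = ½·FE·ED·sin E ≈ 1.3153.

area ≈ 1.32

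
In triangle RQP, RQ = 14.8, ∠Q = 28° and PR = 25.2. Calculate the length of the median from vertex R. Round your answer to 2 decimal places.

m_R ≈ 8.91

Law of sines: sin P = RQ·sin Q/PR ≈ 0.27572.
Since PR ≥ RQ, only the acute value applies: ∠P ≈ 16.01°.
Then ∠R = 180° − ∠Q − ∠P ≈ 135.99°.
Law of sines gives QP = PR·sin R/sin Q ≈ 37.291.
Median from R: ½√(2·PR² + 2·RQ² − QP²) ≈ 8.91.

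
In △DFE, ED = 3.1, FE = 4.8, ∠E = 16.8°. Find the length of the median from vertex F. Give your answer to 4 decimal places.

m_F ≈ 3.3463

By the law of cosines, DF² = FE² + ED² − 2·FE·ED·cos E = 4.1602, so DF ≈ 2.0396.
Median from F: ½√(2·DF² + 2·FE² − ED²) ≈ 3.3463.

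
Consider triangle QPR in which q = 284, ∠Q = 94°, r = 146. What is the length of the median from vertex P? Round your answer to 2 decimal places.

Law of sines: sin R = r·sin Q/q ≈ 0.51283.
Since q ≥ r, only the acute value applies: ∠R ≈ 30.85°.
Then ∠P = 180° − ∠Q − ∠R ≈ 55.15°.
Law of sines gives p = q·sin P/sin Q ≈ 233.63.
Median from P: ½√(2·r² + 2·q² − p²) ≈ 193.24.

193.24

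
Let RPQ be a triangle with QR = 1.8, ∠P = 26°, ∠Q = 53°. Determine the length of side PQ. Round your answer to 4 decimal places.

The third angle is ∠R = 180° − ∠P − ∠Q = 101.00°.
Law of sines: PQ = QR·sin R/sin P ≈ 4.0307.

4.0307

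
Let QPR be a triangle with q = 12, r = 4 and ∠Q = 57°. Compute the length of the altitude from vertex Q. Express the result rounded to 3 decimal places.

Law of sines: sin R = r·sin Q/q ≈ 0.27956.
Since q ≥ r, only the acute value applies: ∠R ≈ 16.23°.
Then ∠P = 180° − ∠Q − ∠R ≈ 106.77°.
Law of sines gives p = q·sin P/sin Q ≈ 13.7.
Area = ½·q·r·sin P ≈ 22.98.
The altitude from Q has length 2·area/q ≈ 3.83.

3.830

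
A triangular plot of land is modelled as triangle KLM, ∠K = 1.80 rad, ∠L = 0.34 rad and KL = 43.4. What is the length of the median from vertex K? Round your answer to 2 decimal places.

m_K ≈ 21.45

The third angle is ∠M = π − ∠K − ∠L = 1.002 rad.
Law of sines: LM = KL·sin K/sin M ≈ 50.176.
Law of sines: MK = KL·sin L/sin M ≈ 17.182.
Median from K: ½√(2·MK² + 2·KL² − LM²) ≈ 21.447.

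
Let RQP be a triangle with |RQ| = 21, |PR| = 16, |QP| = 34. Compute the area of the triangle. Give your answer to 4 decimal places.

area ≈ 122.7047

Semiperimeter s = (34 + 16 + 21)/2 = 35.5.
Heron's formula: area = √(35.5·1.5·19.5·14.5) ≈ 122.7.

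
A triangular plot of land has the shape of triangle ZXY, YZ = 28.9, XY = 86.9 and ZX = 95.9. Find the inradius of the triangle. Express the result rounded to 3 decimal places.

Semiperimeter s = (86.9 + 28.9 + 95.9)/2 = 105.85.
Heron's formula: area = √(105.85·18.95·76.95·9.95) ≈ 1239.3.
Inradius = area/s = 1239.3/105.85 ≈ 11.708.

r ≈ 11.708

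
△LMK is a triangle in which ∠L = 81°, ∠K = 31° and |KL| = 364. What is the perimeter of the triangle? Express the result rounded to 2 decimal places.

perimeter ≈ 953.95

The third angle is ∠M = 180° − ∠K − ∠L = 68.00°.
Law of sines: |MK| = |KL|·sin L/sin M ≈ 387.75.
Law of sines: |LM| = |KL|·sin K/sin M ≈ 202.2.
Semiperimeter s = (387.75+364+202.2)/2 = 476.98.
Perimeter = 387.75 + 364 + 202.2 = 953.95.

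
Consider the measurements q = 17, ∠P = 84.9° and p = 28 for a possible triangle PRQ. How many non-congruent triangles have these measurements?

1

q·sin P = 17·sin(84.9°) ≈ 16.93.
Since p ≥ q, exactly one triangle exists.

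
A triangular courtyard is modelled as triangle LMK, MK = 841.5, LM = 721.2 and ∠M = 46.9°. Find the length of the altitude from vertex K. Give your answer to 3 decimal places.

614.432

By the law of cosines, KL² = LM² + MK² − 2·LM·MK·cos M = 3.9891e+05, so KL ≈ 631.59.
Area = ½·LM·MK·sin M ≈ 2.2156e+05.
The altitude from K has length 2·area/LM ≈ 614.43.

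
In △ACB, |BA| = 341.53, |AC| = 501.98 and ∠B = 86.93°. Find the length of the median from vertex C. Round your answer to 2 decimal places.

m_C ≈ 414.21

Law of sines: sin C = |BA|·sin B/|AC| ≈ 0.67939.
Since |AC| ≥ |BA|, only the acute value applies: ∠C ≈ 42.80°.
Then ∠A = 180° − ∠B − ∠C ≈ 50.27°.
Law of sines gives |CB| = |AC|·sin A/sin B ≈ 386.63.
Median from C: ½√(2·|AC|² + 2·|CB|² − |BA|²) ≈ 414.21.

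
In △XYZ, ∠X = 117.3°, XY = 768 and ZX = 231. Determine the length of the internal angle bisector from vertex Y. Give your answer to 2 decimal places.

822.31

By the law of cosines, YZ² = ZX² + XY² − 2·ZX·XY·cos X = 8.0592e+05, so YZ ≈ 897.73.
Law of cosines again: cos Y = (XY² + YZ² − ZX²)/(2·XY·YZ) ≈ 0.97351, so ∠Y ≈ 13.22°.
The bisector from Y has length 2·XY·YZ·cos(∠Y/2)/(XY+YZ) ≈ 822.31.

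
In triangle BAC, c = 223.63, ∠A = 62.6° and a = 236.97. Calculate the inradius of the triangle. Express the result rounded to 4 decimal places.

r ≈ 66.5592

Law of sines: sin C = c·sin A/a ≈ 0.83784.
Since a ≥ c, only the acute value applies: ∠C ≈ 56.91°.
Then ∠B = 180° − ∠A − ∠C ≈ 60.49°.
Law of sines gives b = a·sin B/sin A ≈ 232.28.
Area = ½·a·c·sin B ≈ 23059.
Semiperimeter s = (232.28+236.97+223.63)/2 = 346.44.
Inradius = area/s = 23059/346.44 ≈ 66.559.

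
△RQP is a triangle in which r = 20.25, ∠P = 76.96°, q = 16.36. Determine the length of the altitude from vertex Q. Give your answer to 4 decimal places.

By the law of cosines, p² = r² + q² − 2·r·q·cos P = 528.21, so p ≈ 22.983.
Area = ½·r·q·sin P ≈ 161.37.
The altitude from Q has length 2·area/q ≈ 19.728.

h_Q ≈ 19.7278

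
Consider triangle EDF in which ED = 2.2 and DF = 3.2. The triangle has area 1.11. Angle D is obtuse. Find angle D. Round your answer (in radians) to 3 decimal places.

From area = ½·ED·DF·sin D, we get sin D = 2·area/(ED·DF) ≈ 0.31534.
Taking the obtuse solution, ∠D ≈ 2.821 rad.

∠D ≈ 2.821 rad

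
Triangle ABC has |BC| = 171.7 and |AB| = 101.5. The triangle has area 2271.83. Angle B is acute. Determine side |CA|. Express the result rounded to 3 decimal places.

From area = ½·|AB|·|BC|·sin B, we get sin B = 2·area/(|AB|·|BC|) ≈ 0.26072.
Taking the acute solution, ∠B ≈ 15.11°.
Law of cosines then gives |CA| ≈ 78.317.

78.317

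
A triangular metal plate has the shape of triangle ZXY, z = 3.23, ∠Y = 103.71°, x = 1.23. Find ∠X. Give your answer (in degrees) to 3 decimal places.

18.744

By the law of cosines, y² = z² + x² − 2·z·x·cos Y = 13.829, so y ≈ 3.7187.
Law of cosines again: cos X = (y² + z² − x²)/(2·y·z) ≈ 0.94697, so ∠X ≈ 18.74°.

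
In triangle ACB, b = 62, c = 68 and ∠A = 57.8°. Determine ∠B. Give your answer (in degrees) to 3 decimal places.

By the law of cosines, a² = c² + b² − 2·c·b·cos A = 3974.8, so a ≈ 63.046.
Law of cosines again: cos B = (a² + c² − b²)/(2·a·c) ≈ 0.55454, so ∠B ≈ 56.32°.

∠B ≈ 56.321°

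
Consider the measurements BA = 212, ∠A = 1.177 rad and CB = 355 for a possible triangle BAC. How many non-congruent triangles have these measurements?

BA·sin A = 212·sin(1.177 rad) ≈ 195.8.
Since CB ≥ BA, exactly one triangle exists.

1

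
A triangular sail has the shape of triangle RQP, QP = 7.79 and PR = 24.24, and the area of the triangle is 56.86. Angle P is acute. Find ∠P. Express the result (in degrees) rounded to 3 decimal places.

∠P ≈ 37.030°

From area = ½·QP·PR·sin P, we get sin P = 2·area/(QP·PR) ≈ 0.60224.
Taking the acute solution, ∠P ≈ 37.03°.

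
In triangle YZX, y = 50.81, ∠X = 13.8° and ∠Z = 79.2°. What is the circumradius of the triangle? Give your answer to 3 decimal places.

25.440

The third angle is ∠Y = 180° − ∠Z − ∠X = 87.00°.
Law of sines: z = y·sin Z/sin Y ≈ 49.979.
Law of sines: x = y·sin X/sin Y ≈ 12.137.
Circumradius = y/(2 sin Y) ≈ 25.44.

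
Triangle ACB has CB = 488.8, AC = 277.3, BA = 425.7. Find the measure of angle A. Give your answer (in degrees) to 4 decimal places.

By the law of cosines, cos A = (BA² + AC² − CB²) / (2·BA·AC) ≈ 0.08128, so ∠A ≈ 85.34°.

85.3377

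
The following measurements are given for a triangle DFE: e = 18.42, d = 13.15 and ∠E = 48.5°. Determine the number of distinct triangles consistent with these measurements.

1

d·sin E = 13.15·sin(48.5°) ≈ 9.849.
Since e ≥ d, exactly one triangle exists.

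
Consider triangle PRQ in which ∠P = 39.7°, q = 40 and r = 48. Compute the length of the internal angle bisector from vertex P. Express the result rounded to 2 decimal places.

By the law of cosines, p² = r² + q² − 2·r·q·cos P = 949.51, so p ≈ 30.814.
The bisector from P has length 2·r·q·cos(∠P/2)/(r+q) ≈ 41.044.

41.04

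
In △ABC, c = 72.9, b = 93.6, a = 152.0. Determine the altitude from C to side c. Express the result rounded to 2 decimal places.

h_C ≈ 70.19

Semiperimeter s = (152 + 93.6 + 72.9)/2 = 159.25.
Heron's formula: area = √(159.25·7.25·65.65·86.35) ≈ 2558.3.
The altitude from C has length 2·area/c ≈ 70.187.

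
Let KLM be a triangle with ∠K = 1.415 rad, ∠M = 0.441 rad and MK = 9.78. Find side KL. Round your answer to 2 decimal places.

The third angle is ∠L = π − ∠M − ∠K = 1.286 rad.
Law of sines: KL = MK·sin M/sin L ≈ 4.3503.

4.35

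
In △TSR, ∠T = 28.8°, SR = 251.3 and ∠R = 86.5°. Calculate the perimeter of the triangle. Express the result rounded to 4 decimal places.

The third angle is ∠S = 180° − ∠R − ∠T = 64.70°.
Law of sines: RT = SR·sin S/sin T ≈ 471.6.
Law of sines: TS = SR·sin R/sin T ≈ 520.66.
Semiperimeter s = (251.3+471.6+520.66)/2 = 621.78.
Perimeter = 251.3 + 471.6 + 520.66 = 1243.6.

perimeter ≈ 1243.5648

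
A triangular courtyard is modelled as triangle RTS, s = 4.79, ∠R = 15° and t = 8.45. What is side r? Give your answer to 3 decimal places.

4.019

By the law of cosines, r² = t² + s² − 2·t·s·cos R = 16.154, so r ≈ 4.0192.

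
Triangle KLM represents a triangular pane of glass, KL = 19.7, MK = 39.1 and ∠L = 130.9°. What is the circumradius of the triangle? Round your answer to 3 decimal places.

Law of sines: sin M = KL·sin L/MK ≈ 0.38083.
Since MK ≥ KL, only the acute value applies: ∠M ≈ 22.38°.
Then ∠K = 180° − ∠L − ∠M ≈ 26.72°.
Law of sines gives LM = MK·sin K/sin L ≈ 23.255.
Circumradius = MK/(2 sin L) ≈ 25.865.

25.865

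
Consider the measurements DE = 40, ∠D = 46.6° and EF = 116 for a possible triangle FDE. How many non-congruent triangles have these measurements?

1

DE·sin D = 40·sin(46.6°) ≈ 29.06.
Since EF ≥ DE, exactly one triangle exists.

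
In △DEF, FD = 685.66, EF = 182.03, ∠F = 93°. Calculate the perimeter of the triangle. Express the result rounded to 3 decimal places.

perimeter ≈ 1586.250

By the law of cosines, DE² = EF² + FD² − 2·EF·FD·cos F = 5.1633e+05, so DE ≈ 718.56.
Semiperimeter s = (182.03+685.66+718.56)/2 = 793.13.
Perimeter = 182.03 + 685.66 + 718.56 = 1586.3.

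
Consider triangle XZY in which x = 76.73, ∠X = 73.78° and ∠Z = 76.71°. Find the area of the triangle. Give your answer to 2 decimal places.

The third angle is ∠Y = 180° − ∠X − ∠Z = 29.51°.
Law of sines: z = x·sin Z/sin X ≈ 77.771.
Law of sines: y = x·sin Y/sin X ≈ 39.362.
Area = ½·x·z·sin Y ≈ 1469.7.

area ≈ 1469.68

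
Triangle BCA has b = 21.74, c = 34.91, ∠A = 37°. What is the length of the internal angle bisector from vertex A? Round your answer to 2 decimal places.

25.41

By the law of cosines, a² = b² + c² − 2·b·c·cos A = 479.1, so a ≈ 21.888.
The bisector from A has length 2·b·c·cos(∠A/2)/(b+c) ≈ 25.409.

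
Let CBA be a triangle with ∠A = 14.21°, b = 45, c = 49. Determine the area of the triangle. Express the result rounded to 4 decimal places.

Area = ½·c·b·sin A ≈ 270.64.

270.6379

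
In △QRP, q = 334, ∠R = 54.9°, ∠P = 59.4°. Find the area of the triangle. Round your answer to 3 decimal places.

The third angle is ∠Q = 180° − ∠R − ∠P = 65.70°.
Law of sines: r = q·sin R/sin Q ≈ 299.83.
Law of sines: p = q·sin P/sin Q ≈ 315.43.
Area = ½·q·r·sin P ≈ 43098.

43098.102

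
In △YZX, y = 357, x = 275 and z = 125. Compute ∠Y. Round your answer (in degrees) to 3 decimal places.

By the law of cosines, cos Y = (z² + x² − y²) / (2·z·x) ≈ -0.52653, so ∠Y ≈ 121.77°.

∠Y ≈ 121.771°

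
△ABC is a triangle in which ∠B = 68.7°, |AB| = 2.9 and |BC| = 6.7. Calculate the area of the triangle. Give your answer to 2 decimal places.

Area = ½·|AB|·|BC|·sin B ≈ 9.0514.

area ≈ 9.05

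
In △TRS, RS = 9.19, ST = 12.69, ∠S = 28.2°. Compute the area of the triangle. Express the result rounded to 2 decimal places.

Area = ½·RS·ST·sin S ≈ 27.555.

area ≈ 27.55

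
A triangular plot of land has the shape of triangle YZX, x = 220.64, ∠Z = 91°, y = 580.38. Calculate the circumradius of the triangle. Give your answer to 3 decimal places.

R ≈ 312.295

By the law of cosines, z² = x² + y² − 2·x·y·cos Z = 3.8999e+05, so z ≈ 624.49.
Area = ½·x·y·sin Z ≈ 64018.
Circumradius = z/(2 sin Z) ≈ 312.29.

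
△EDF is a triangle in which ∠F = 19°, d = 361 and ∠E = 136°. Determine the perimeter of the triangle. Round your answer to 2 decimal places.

perimeter ≈ 1232.48

The third angle is ∠D = 180° − ∠F − ∠E = 25.00°.
Law of sines: e = d·sin E/sin D ≈ 593.38.
Law of sines: f = d·sin F/sin D ≈ 278.1.
Semiperimeter s = (593.38+361+278.1)/2 = 616.24.
Perimeter = 593.38 + 361 + 278.1 = 1232.5.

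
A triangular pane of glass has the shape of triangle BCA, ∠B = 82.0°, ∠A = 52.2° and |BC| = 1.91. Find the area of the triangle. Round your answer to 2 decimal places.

1.64

The third angle is ∠C = 180° − ∠A − ∠B = 45.80°.
Law of sines: |CA| = |BC|·sin B/sin A ≈ 2.3937.
Law of sines: |AB| = |BC|·sin C/sin A ≈ 1.733.
Area = ½·|BC|·|CA|·sin C ≈ 1.6389.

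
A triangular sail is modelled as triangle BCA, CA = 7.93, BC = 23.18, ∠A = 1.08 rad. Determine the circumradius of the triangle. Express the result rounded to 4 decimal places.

R ≈ 13.1412

Law of sines: sin B = CA·sin A/BC ≈ 0.30172.
Since BC ≥ CA, only the acute value applies: ∠B ≈ 0.306 rad.
Then ∠C = π − ∠A − ∠B ≈ 1.755 rad.
Law of sines gives AB = BC·sin C/sin A ≈ 25.837.
Circumradius = BC/(2 sin A) ≈ 13.141.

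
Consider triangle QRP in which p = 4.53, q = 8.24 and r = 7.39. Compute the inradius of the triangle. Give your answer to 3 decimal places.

1.651

Semiperimeter s = (8.24 + 7.39 + 4.53)/2 = 10.08.
Heron's formula: area = √(10.08·1.84·2.69·5.55) ≈ 16.64.
Inradius = area/s = 16.64/10.08 ≈ 1.6508.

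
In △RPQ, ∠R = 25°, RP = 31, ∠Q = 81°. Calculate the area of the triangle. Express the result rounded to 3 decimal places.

The third angle is ∠P = 180° − ∠Q − ∠R = 74.00°.
Law of sines: PQ = RP·sin R/sin Q ≈ 13.264.
Law of sines: QR = RP·sin P/sin Q ≈ 30.171.
Area = ½·RP·PQ·sin P ≈ 197.63.

area ≈ 197.635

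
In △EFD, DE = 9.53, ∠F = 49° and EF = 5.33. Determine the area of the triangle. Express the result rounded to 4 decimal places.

24.4096

Law of sines: sin D = EF·sin F/DE ≈ 0.42210.
Since DE ≥ EF, only the acute value applies: ∠D ≈ 24.97°.
Then ∠E = 180° − ∠F − ∠D ≈ 106.03°.
Law of sines gives FD = DE·sin E/sin F ≈ 12.136.
Area = ½·DE·EF·sin E ≈ 24.41.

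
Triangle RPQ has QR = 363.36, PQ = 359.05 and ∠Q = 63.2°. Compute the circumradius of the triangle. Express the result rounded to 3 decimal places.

By the law of cosines, RP² = PQ² + QR² − 2·PQ·QR·cos Q = 1.433e+05, so RP ≈ 378.55.
Area = ½·PQ·QR·sin Q ≈ 58225.
Circumradius = RP/(2 sin Q) ≈ 212.05.

212.053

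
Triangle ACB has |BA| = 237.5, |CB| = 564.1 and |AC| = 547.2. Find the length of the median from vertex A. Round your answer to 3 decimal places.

Median from A: ½√(2·|BA|² + 2·|AC|² − |CB|²) ≈ 313.63.

313.632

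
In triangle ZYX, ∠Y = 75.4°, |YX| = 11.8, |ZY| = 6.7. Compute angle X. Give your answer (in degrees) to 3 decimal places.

By the law of cosines, |XZ|² = |ZY|² + |YX|² − 2·|ZY|·|YX|·cos Y = 144.27, so |XZ| ≈ 12.011.
Law of cosines again: cos X = (|YX|² + |XZ|² − |ZY|²)/(2·|YX|·|XZ|) ≈ 0.84180, so ∠X ≈ 32.67°.

32.670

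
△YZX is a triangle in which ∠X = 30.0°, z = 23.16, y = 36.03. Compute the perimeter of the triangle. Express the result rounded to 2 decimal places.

78.92

By the law of cosines, x² = y² + z² − 2·y·z·cos X = 389.23, so x ≈ 19.729.
Semiperimeter s = (36.03+23.16+19.729)/2 = 39.459.
Perimeter = 36.03 + 23.16 + 19.729 = 78.919.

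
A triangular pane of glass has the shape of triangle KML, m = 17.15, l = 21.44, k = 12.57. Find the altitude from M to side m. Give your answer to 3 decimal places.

Semiperimeter s = (12.57 + 17.15 + 21.44)/2 = 25.58.
Heron's formula: area = √(25.58·13.01·8.43·4.14) ≈ 107.77.
The altitude from M has length 2·area/m ≈ 12.568.

12.568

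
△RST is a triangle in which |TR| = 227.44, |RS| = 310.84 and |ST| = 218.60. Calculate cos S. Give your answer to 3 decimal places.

By the law of cosines, cos S = (|RS|² + |ST|² − |TR|²) / (2·|RS|·|ST|) ≈ 0.68196, so ∠S ≈ 47.00°.

cos S ≈ 0.682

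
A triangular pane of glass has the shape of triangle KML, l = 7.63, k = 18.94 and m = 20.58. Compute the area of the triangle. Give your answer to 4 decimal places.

Semiperimeter s = (18.94 + 20.58 + 7.63)/2 = 23.575.
Heron's formula: area = √(23.575·4.635·2.995·15.945) ≈ 72.237.

72.2373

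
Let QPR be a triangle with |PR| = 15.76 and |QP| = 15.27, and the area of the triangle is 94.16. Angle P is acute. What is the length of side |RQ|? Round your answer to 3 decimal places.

From area = ½·|QP|·|PR|·sin P, we get sin P = 2·area/(|QP|·|PR|) ≈ 0.78253.
Taking the acute solution, ∠P ≈ 51.49°.
Law of cosines then gives |RQ| ≈ 13.486.

13.486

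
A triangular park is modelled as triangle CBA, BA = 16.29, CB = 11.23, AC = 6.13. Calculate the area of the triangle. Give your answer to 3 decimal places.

area ≈ 23.208

Semiperimeter s = (16.29 + 6.13 + 11.23)/2 = 16.825.
Heron's formula: area = √(16.825·0.535·10.695·5.595) ≈ 23.208.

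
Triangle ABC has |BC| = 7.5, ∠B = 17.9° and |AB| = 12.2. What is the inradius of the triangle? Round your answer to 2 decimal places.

By the law of cosines, |CA|² = |AB|² + |BC|² − 2·|AB|·|BC|·cos B = 30.948, so |CA| ≈ 5.5631.
Area = ½·|AB|·|BC|·sin B ≈ 14.062.
Semiperimeter s = (7.5+5.5631+12.2)/2 = 12.632.
Inradius = area/s = 14.062/12.632 ≈ 1.1132.

r ≈ 1.11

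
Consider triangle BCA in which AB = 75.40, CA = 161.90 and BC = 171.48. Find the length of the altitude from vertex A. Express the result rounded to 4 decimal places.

h_A ≈ 70.8160

Semiperimeter s = (161.9 + 75.4 + 171.48)/2 = 204.39.
Heron's formula: area = √(204.39·42.49·128.99·32.91) ≈ 6071.8.
The altitude from A has length 2·area/BC ≈ 70.816.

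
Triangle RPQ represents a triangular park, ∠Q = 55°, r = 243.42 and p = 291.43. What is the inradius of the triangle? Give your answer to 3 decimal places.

By the law of cosines, q² = r² + p² − 2·r·p·cos Q = 62806, so q ≈ 250.61.
Area = ½·r·p·sin Q ≈ 29055.
Semiperimeter s = (243.42+291.43+250.61)/2 = 392.73.
Inradius = area/s = 29055/392.73 ≈ 73.983.

73.983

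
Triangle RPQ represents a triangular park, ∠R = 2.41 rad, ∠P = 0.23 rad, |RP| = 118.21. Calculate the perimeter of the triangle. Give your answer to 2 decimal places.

The third angle is ∠Q = π − ∠R − ∠P = 0.502 rad.
Law of sines: |PQ| = |RP|·sin R/sin Q ≈ 164.24.
Law of sines: |QR| = |RP|·sin P/sin Q ≈ 56.048.
Semiperimeter s = (164.24+56.048+118.21)/2 = 169.25.
Perimeter = 164.24 + 56.048 + 118.21 = 338.5.

perimeter ≈ 338.50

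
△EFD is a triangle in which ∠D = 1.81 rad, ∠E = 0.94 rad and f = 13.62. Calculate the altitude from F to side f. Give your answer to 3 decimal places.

h_F ≈ 27.998

The third angle is ∠F = π − ∠D − ∠E = 0.392 rad.
Law of sines: e = f·sin E/sin F ≈ 28.819.
Law of sines: d = f·sin D/sin F ≈ 34.67.
Area = ½·f·e·sin D ≈ 190.67.
The altitude from F has length 2·area/f ≈ 27.998.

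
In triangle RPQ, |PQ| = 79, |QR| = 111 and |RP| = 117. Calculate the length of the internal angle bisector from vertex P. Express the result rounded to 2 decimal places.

79.24

By the law of cosines, cos P = (|RP|² + |PQ|² − |QR|²) / (2·|RP|·|PQ|) ≈ 0.41161, so ∠P ≈ 65.69°.
The bisector from P has length 2·|RP|·|PQ|·cos(∠P/2)/(|RP|+|PQ|) ≈ 79.237.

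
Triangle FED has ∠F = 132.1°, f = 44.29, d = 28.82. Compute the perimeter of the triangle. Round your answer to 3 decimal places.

Law of sines: sin D = d·sin F/f ≈ 0.48281.
Since f ≥ d, only the acute value applies: ∠D ≈ 28.87°.
Then ∠E = 180° − ∠F − ∠D ≈ 19.03°.
Law of sines gives e = f·sin E/sin F ≈ 19.464.
Semiperimeter s = (44.29+19.464+28.82)/2 = 46.287.
Perimeter = 44.29 + 19.464 + 28.82 = 92.574.

92.574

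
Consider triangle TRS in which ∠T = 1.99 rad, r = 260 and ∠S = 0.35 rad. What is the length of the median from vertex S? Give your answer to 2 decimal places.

290.83

The third angle is ∠R = π − ∠S − ∠T = 0.802 rad.
Law of sines: t = r·sin T/sin R ≈ 330.55.
Law of sines: s = r·sin S/sin R ≈ 124.09.
Median from S: ½√(2·t² + 2·r² − s²) ≈ 290.83.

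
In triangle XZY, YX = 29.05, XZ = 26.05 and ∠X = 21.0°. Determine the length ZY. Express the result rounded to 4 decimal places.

10.4655

By the law of cosines, ZY² = YX² + XZ² − 2·YX·XZ·cos X = 109.53, so ZY ≈ 10.465.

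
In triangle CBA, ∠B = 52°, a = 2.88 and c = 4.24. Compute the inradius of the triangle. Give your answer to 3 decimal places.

0.919

By the law of cosines, b² = a² + c² − 2·a·c·cos B = 11.236, so b ≈ 3.352.
Area = ½·a·c·sin B ≈ 4.8113.
Semiperimeter s = (4.24+3.352+2.88)/2 = 5.236.
Inradius = area/s = 4.8113/5.236 ≈ 0.91888.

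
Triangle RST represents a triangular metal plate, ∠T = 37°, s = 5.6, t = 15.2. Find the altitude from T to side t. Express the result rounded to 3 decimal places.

h_T ≈ 4.278

Law of sines: sin S = s·sin T/t ≈ 0.22172.
Since t ≥ s, only the acute value applies: ∠S ≈ 12.81°.
Then ∠R = 180° − ∠T − ∠S ≈ 130.19°.
Law of sines gives r = t·sin R/sin T ≈ 19.294.
Area = ½·t·s·sin R ≈ 32.512.
The altitude from T has length 2·area/t ≈ 4.2779.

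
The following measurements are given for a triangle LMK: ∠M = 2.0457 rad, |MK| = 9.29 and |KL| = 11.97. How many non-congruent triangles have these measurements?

1

|MK|·sin M = 9.29·sin(2.0457 rad) ≈ 8.262.
Since ∠M is not acute, a triangle exists only if |KL| > |MK|; here |KL| > |MK|, so there is exactly one triangle.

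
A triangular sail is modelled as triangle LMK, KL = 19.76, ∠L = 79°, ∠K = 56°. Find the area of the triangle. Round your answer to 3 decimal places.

The third angle is ∠M = 180° − ∠K − ∠L = 45.00°.
Law of sines: MK = KL·sin L/sin M ≈ 27.431.
Law of sines: LM = KL·sin K/sin M ≈ 23.167.
Area = ½·KL·MK·sin K ≈ 224.69.

area ≈ 224.688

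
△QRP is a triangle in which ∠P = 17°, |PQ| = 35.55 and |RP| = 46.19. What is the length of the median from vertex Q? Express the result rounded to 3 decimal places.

15.062

By the law of cosines, |QR|² = |RP|² + |PQ|² − 2·|RP|·|PQ|·cos P = 256.71, so |QR| ≈ 16.022.
Median from Q: ½√(2·|PQ|² + 2·|QR|² − |RP|²) ≈ 15.062.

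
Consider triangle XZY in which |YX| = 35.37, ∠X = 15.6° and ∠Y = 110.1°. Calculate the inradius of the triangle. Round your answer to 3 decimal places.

The third angle is ∠Z = 180° − ∠Y − ∠X = 54.30°.
Law of sines: |ZY| = |YX|·sin X/sin Z ≈ 11.713.
Law of sines: |XZ| = |YX|·sin Y/sin Z ≈ 40.902.
Area = ½·|YX|·|ZY|·sin Y ≈ 194.52.
Semiperimeter s = (11.713+35.37+40.902)/2 = 43.992.
Inradius = area/s = 194.52/43.992 ≈ 4.4218.

r ≈ 4.422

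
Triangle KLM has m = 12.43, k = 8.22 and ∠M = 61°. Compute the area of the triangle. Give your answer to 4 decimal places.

50.7751

Law of sines: sin K = k·sin M/m ≈ 0.57839.
Since m ≥ k, only the acute value applies: ∠K ≈ 35.34°.
Then ∠L = 180° − ∠M − ∠K ≈ 83.66°.
Law of sines gives l = m·sin L/sin M ≈ 14.125.
Area = ½·m·k·sin L ≈ 50.775.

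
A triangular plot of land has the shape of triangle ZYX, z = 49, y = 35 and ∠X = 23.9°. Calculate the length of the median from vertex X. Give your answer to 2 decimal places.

By the law of cosines, x² = z² + y² − 2·z·y·cos X = 490.11, so x ≈ 22.138.
Median from X: ½√(2·z² + 2·y² − x²) ≈ 41.115.

41.12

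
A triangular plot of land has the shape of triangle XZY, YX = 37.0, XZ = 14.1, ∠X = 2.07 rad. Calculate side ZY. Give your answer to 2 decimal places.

45.47

By the law of cosines, ZY² = YX² + XZ² − 2·YX·XZ·cos X = 2067.3, so ZY ≈ 45.468.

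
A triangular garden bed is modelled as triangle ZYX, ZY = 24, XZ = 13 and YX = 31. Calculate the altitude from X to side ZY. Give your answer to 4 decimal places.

Semiperimeter s = (31 + 13 + 24)/2 = 34.
Heron's formula: area = √(34·3·21·10) ≈ 146.36.
The altitude from X has length 2·area/ZY ≈ 12.196.

h_X ≈ 12.1963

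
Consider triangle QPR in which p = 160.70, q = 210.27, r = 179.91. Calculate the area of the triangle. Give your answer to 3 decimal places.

Semiperimeter s = (210.27 + 160.7 + 179.91)/2 = 275.44.
Heron's formula: area = √(275.44·65.17·114.74·95.53) ≈ 14027.

area ≈ 14026.996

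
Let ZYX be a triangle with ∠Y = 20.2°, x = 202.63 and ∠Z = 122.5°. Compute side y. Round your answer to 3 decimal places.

115.461

The third angle is ∠X = 180° − ∠Z − ∠Y = 37.30°.
Law of sines: y = x·sin Y/sin X ≈ 115.46.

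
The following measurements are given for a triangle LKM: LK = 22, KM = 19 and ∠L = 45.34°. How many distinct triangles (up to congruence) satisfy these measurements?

LK·sin L = 22·sin(45.34°) ≈ 15.65.
Since LK sin L < KM < LK (15.65 < 19 < 22), two triangles exist.

2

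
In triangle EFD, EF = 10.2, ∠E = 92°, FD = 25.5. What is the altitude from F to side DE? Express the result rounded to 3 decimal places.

h_F ≈ 10.194

Law of sines: sin D = EF·sin E/FD ≈ 0.39976.
Since FD ≥ EF, only the acute value applies: ∠D ≈ 23.56°.
Then ∠F = 180° − ∠E − ∠D ≈ 64.44°.
Law of sines gives DE = FD·sin F/sin E ≈ 23.018.
Area = ½·FD·EF·sin F ≈ 117.32.
The altitude from F has length 2·area/DE ≈ 10.194.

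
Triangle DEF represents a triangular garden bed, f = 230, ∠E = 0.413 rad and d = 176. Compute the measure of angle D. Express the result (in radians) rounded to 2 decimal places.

∠D ≈ 0.80 rad

By the law of cosines, e² = f² + d² − 2·f·d·cos E = 9723, so e ≈ 98.606.
Law of cosines again: cos D = (e² + f² − d²)/(2·e·f) ≈ 0.69771, so ∠D ≈ 0.799 rad.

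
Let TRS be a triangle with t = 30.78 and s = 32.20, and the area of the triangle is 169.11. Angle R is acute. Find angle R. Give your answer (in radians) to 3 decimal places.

∠R ≈ 0.348 rad

From area = ½·s·t·sin R, we get sin R = 2·area/(s·t) ≈ 0.34125.
Taking the acute solution, ∠R ≈ 0.348 rad.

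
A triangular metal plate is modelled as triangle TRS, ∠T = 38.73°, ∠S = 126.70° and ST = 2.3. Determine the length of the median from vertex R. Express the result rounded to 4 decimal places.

The third angle is ∠R = 180° − ∠S − ∠T = 14.57°.
Law of sines: RS = ST·sin T/sin R ≈ 5.7202.
Law of sines: TR = ST·sin S/sin R ≈ 7.3305.
Median from R: ½√(2·TR² + 2·RS² − ST²) ≈ 6.4735.

m_R ≈ 6.4735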